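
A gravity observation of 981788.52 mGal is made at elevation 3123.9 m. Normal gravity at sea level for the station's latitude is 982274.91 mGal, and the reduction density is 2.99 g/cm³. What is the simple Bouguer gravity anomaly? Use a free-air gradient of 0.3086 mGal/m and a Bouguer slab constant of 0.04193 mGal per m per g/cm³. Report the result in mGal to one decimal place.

Free-air correction = 0.3086 × 3123.9 = 964.04 mGal
Free-air anomaly = 981788.52 − 982274.91 + (964.04) = 477.65 mGal
Bouguer slab correction = 0.04193 × 2.99 × 3123.9 = 391.65 mGal
Simple Bouguer anomaly = 477.65 − (391.65) = 86.00 mGal

86.0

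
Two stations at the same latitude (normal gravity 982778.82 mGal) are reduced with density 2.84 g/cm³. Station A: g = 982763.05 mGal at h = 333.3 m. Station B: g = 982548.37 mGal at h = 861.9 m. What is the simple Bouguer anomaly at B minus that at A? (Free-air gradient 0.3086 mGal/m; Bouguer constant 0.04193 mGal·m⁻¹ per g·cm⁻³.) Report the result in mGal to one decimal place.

Δg_SB(A) = 982763.05 − 982778.82 + 0.3086×333.3 − 0.04193×2.84×333.3 = 47.40 mGal
Δg_SB(B) = 982548.37 − 982778.82 + 0.3086×861.9 − 0.04193×2.84×861.9 = -67.10 mGal
Difference = -67.10 − (47.40) = -114.50 mGal

-114.5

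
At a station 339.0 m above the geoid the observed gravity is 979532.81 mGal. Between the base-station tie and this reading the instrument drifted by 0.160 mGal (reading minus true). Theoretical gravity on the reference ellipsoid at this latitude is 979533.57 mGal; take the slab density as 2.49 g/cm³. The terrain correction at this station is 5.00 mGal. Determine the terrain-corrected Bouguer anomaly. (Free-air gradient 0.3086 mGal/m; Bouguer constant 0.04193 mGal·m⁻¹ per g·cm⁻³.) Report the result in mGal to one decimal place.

73.3

Drift-corrected reading = 979532.81 − (0.160) = 979532.650 mGal
Free-air correction = 0.3086 × 339.0 = 104.62 mGal
Free-air anomaly = 979532.650 − 979533.57 + (104.62) = 103.700 mGal
Bouguer slab correction = 0.04193 × 2.49 × 339.0 = 35.39 mGal
Simple Bouguer anomaly = 103.700 − (35.39) = 68.310 mGal
Complete Bouguer anomaly = 68.310 + 5.00 = 73.310 mGal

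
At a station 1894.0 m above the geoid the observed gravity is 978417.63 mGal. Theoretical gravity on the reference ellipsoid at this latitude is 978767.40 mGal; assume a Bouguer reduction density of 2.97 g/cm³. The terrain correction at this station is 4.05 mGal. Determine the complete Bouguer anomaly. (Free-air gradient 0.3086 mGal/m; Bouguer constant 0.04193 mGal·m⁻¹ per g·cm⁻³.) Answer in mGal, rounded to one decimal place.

Free-air correction = 0.3086 × 1894.0 = 584.49 mGal
Free-air anomaly = 978417.63 − 978767.40 + (584.49) = 234.72 mGal
Bouguer slab correction = 0.04193 × 2.97 × 1894.0 = 235.86 mGal
Simple Bouguer anomaly = 234.72 − (235.86) = -1.14 mGal
Complete Bouguer anomaly = -1.14 + 4.05 = 2.91 mGal

2.9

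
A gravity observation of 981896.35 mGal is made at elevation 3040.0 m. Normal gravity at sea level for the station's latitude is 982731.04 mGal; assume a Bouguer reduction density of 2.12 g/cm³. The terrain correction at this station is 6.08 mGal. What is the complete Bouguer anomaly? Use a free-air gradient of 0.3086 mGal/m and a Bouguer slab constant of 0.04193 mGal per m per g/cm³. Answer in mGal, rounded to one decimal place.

-160.7

Free-air correction = 0.3086 × 3040.0 = 938.14 mGal
Free-air anomaly = 981896.35 − 982731.04 + (938.14) = 103.45 mGal
Bouguer slab correction = 0.04193 × 2.12 × 3040.0 = 270.23 mGal
Simple Bouguer anomaly = 103.45 − (270.23) = -166.78 mGal
Complete Bouguer anomaly = -166.78 + 6.08 = -160.70 mGal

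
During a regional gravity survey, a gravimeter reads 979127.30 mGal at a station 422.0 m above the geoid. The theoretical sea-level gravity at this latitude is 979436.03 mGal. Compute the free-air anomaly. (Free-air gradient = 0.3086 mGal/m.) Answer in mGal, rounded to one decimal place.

Free-air correction = 0.3086 × 422.0 = 130.23 mGal
Free-air anomaly = 979127.30 − 979436.03 + (130.23) = -178.50 mGal

-178.5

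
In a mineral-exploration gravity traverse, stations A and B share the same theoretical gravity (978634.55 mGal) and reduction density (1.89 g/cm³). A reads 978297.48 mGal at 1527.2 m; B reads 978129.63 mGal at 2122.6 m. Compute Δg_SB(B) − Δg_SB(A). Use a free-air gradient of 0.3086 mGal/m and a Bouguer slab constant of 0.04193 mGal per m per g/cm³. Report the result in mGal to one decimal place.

-31.3

Δg_SB(A) = 978297.48 − 978634.55 + 0.3086×1527.2 − 0.04193×1.89×1527.2 = 13.20 mGal
Δg_SB(B) = 978129.63 − 978634.55 + 0.3086×2122.6 − 0.04193×1.89×2122.6 = -18.10 mGal
Difference = -18.10 − (13.20) = -31.30 mGal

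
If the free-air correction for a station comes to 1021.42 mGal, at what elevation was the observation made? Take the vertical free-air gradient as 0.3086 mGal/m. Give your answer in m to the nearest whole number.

3310

h = 1021.42 / 0.3086 = 3309.85 m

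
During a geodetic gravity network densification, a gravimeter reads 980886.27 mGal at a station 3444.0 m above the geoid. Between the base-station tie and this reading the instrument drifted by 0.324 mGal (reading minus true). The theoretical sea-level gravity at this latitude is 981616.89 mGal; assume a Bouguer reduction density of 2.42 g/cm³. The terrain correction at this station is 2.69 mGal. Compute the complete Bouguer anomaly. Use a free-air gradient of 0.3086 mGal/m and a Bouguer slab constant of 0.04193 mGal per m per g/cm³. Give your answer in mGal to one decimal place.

Drift-corrected reading = 980886.27 − (0.324) = 980885.946 mGal
Free-air correction = 0.3086 × 3444.0 = 1062.82 mGal
Free-air anomaly = 980885.946 − 981616.89 + (1062.82) = 331.876 mGal
Bouguer slab correction = 0.04193 × 2.42 × 3444.0 = 349.46 mGal
Simple Bouguer anomaly = 331.876 − (349.46) = -17.584 mGal
Complete Bouguer anomaly = -17.584 + 2.69 = -14.894 mGal

-14.9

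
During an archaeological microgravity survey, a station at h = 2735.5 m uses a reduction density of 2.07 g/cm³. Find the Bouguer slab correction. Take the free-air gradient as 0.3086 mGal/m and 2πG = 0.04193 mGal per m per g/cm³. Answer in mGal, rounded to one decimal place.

Bouguer slab correction = 0.04193 × 2.07 × 2735.5 = 237.4 mGal

237.4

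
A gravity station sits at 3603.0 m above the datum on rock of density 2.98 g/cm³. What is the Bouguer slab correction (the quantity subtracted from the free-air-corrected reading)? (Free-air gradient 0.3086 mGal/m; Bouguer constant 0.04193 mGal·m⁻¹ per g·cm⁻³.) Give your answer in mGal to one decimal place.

450.2

Bouguer slab correction = 0.04193 × 2.98 × 3603.0 = 450.2 mGal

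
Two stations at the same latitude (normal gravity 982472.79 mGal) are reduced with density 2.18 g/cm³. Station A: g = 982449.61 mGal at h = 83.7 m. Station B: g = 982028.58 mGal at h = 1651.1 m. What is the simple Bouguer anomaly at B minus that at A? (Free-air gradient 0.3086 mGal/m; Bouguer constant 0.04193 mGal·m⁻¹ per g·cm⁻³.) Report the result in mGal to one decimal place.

Δg_SB(A) = 982449.61 − 982472.79 + 0.3086×83.7 − 0.04193×2.18×83.7 = -5.00 mGal
Δg_SB(B) = 982028.58 − 982472.79 + 0.3086×1651.1 − 0.04193×2.18×1651.1 = -85.60 mGal
Difference = -85.60 − (-5.00) = -80.60 mGal

-80.6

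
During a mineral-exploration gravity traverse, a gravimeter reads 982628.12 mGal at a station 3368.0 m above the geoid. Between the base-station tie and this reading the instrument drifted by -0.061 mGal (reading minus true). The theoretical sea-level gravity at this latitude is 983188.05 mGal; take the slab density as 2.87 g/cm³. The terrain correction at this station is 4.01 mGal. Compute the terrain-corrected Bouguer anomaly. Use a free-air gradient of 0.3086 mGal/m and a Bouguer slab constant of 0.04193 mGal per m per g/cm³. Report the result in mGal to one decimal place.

Drift-corrected reading = 982628.12 − (-0.061) = 982628.181 mGal
Free-air correction = 0.3086 × 3368.0 = 1039.36 mGal
Free-air anomaly = 982628.181 − 983188.05 + (1039.36) = 479.491 mGal
Bouguer slab correction = 0.04193 × 2.87 × 3368.0 = 405.30 mGal
Simple Bouguer anomaly = 479.491 − (405.30) = 74.191 mGal
Complete Bouguer anomaly = 74.191 + 4.01 = 78.201 mGal

78.2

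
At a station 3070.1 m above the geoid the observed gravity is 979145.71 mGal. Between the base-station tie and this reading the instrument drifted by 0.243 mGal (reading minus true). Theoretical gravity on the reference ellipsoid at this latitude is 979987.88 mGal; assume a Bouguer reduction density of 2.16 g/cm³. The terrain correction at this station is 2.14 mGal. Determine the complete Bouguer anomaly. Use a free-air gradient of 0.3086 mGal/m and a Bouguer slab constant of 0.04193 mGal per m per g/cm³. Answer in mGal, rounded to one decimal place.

-170.9

Drift-corrected reading = 979145.71 − (0.243) = 979145.467 mGal
Free-air correction = 0.3086 × 3070.1 = 947.43 mGal
Free-air anomaly = 979145.467 − 979987.88 + (947.43) = 105.017 mGal
Bouguer slab correction = 0.04193 × 2.16 × 3070.1 = 278.06 mGal
Simple Bouguer anomaly = 105.017 − (278.06) = -173.043 mGal
Complete Bouguer anomaly = -173.043 + 2.14 = -170.903 mGal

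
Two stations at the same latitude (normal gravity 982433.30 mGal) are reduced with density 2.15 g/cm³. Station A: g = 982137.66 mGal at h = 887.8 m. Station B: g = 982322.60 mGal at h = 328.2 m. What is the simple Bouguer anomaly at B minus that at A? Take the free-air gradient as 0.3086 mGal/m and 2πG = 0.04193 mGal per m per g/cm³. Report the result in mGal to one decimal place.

Δg_SB(A) = 982137.66 − 982433.30 + 0.3086×887.8 − 0.04193×2.15×887.8 = -101.70 mGal
Δg_SB(B) = 982322.60 − 982433.30 + 0.3086×328.2 − 0.04193×2.15×328.2 = -39.00 mGal
Difference = -39.00 − (-101.70) = 62.70 mGal

62.7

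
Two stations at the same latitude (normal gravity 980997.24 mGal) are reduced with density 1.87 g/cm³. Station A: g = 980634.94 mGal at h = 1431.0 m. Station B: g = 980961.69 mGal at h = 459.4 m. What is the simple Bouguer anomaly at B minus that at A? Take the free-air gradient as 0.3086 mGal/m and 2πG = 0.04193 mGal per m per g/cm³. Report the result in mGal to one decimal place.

103.1

Δg_SB(A) = 980634.94 − 980997.24 + 0.3086×1431.0 − 0.04193×1.87×1431.0 = -32.90 mGal
Δg_SB(B) = 980961.69 − 980997.24 + 0.3086×459.4 − 0.04193×1.87×459.4 = 70.20 mGal
Difference = 70.20 − (-32.90) = 103.10 mGal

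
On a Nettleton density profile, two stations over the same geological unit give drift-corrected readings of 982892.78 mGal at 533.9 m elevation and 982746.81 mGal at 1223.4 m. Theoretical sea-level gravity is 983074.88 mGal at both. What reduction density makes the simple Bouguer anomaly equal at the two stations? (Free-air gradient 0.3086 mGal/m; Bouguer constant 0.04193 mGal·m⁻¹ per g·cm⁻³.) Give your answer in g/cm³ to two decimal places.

Δg_obs = 982746.81 − 982892.78 = -145.97 mGal over Δh = 1223.4 − 533.9 = 689.5 m
Equal Bouguer anomalies ⇒ Δg_obs + (0.3086 − 0.04193ρ)·Δh = 0
0.3086 − 0.04193ρ = −Δg_obs/Δh = 0.21170
ρ = (0.3086 − 0.21170) / 0.04193 = 2.31 g/cm³

2.31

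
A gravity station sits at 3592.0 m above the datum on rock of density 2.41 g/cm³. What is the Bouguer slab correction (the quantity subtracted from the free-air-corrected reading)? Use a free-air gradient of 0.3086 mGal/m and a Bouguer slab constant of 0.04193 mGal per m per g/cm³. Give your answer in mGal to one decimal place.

363.0

Bouguer slab correction = 0.04193 × 2.41 × 3592.0 = 363.0 mGal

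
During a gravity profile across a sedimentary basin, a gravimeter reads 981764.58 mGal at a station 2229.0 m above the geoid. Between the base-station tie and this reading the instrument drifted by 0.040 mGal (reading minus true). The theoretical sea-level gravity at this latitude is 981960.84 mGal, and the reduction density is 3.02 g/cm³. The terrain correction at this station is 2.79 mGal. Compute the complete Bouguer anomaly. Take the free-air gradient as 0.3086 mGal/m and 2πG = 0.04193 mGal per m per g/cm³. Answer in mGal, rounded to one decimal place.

Drift-corrected reading = 981764.58 − (0.040) = 981764.540 mGal
Free-air correction = 0.3086 × 2229.0 = 687.87 mGal
Free-air anomaly = 981764.540 − 981960.84 + (687.87) = 491.570 mGal
Bouguer slab correction = 0.04193 × 3.02 × 2229.0 = 282.26 mGal
Simple Bouguer anomaly = 491.570 − (282.26) = 209.310 mGal
Complete Bouguer anomaly = 209.310 + 2.79 = 212.100 mGal

212.1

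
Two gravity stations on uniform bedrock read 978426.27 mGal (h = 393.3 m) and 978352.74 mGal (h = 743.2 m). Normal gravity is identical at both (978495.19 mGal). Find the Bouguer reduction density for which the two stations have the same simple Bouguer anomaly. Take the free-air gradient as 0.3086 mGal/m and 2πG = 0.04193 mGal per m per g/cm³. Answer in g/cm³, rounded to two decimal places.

2.35

Δg_obs = 978352.74 − 978426.27 = -73.53 mGal over Δh = 743.2 − 393.3 = 349.9 m
Equal Bouguer anomalies ⇒ Δg_obs + (0.3086 − 0.04193ρ)·Δh = 0
0.3086 − 0.04193ρ = −Δg_obs/Δh = 0.21015
ρ = (0.3086 − 0.21015) / 0.04193 = 2.35 g/cm³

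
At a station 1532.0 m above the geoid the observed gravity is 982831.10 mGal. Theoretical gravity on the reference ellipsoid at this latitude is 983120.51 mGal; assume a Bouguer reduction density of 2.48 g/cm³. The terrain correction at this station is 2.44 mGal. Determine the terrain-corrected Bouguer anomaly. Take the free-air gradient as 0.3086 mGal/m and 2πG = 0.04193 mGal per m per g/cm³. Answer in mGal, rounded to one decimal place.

26.5

Free-air correction = 0.3086 × 1532.0 = 472.78 mGal
Free-air anomaly = 982831.10 − 983120.51 + (472.78) = 183.37 mGal
Bouguer slab correction = 0.04193 × 2.48 × 1532.0 = 159.31 mGal
Simple Bouguer anomaly = 183.37 − (159.31) = 24.06 mGal
Complete Bouguer anomaly = 24.06 + 2.44 = 26.50 mGal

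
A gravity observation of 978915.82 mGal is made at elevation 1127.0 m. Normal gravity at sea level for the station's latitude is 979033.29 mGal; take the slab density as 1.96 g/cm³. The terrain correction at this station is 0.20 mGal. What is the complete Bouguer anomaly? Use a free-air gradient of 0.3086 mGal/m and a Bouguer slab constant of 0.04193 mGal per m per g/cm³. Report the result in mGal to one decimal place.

137.9

Free-air correction = 0.3086 × 1127.0 = 347.79 mGal
Free-air anomaly = 978915.82 − 979033.29 + (347.79) = 230.32 mGal
Bouguer slab correction = 0.04193 × 1.96 × 1127.0 = 92.62 mGal
Simple Bouguer anomaly = 230.32 − (92.62) = 137.70 mGal
Complete Bouguer anomaly = 137.70 + 0.20 = 137.90 mGal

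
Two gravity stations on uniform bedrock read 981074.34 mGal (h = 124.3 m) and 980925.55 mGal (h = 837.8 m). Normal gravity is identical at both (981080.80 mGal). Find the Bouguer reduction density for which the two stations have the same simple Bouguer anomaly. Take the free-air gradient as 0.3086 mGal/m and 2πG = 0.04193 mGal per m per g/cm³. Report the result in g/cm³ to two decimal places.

2.39

Δg_obs = 980925.55 − 981074.34 = -148.79 mGal over Δh = 837.8 − 124.3 = 713.5 m
Equal Bouguer anomalies ⇒ Δg_obs + (0.3086 − 0.04193ρ)·Δh = 0
0.3086 − 0.04193ρ = −Δg_obs/Δh = 0.20854
ρ = (0.3086 − 0.20854) / 0.04193 = 2.39 g/cm³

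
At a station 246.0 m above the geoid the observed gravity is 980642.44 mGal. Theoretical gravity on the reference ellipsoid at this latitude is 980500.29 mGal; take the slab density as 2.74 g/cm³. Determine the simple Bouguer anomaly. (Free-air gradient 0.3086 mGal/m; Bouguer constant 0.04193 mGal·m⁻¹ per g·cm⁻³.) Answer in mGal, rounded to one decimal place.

Free-air correction = 0.3086 × 246.0 = 75.92 mGal
Free-air anomaly = 980642.44 − 980500.29 + (75.92) = 218.07 mGal
Bouguer slab correction = 0.04193 × 2.74 × 246.0 = 28.26 mGal
Simple Bouguer anomaly = 218.07 − (28.26) = 189.81 mGal

189.8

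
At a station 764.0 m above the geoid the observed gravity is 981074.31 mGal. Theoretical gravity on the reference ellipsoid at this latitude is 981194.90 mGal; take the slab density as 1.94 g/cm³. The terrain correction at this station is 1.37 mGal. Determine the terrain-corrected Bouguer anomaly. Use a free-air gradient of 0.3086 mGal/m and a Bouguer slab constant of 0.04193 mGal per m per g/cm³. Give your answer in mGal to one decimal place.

Free-air correction = 0.3086 × 764.0 = 235.77 mGal
Free-air anomaly = 981074.31 − 981194.90 + (235.77) = 115.18 mGal
Bouguer slab correction = 0.04193 × 1.94 × 764.0 = 62.15 mGal
Simple Bouguer anomaly = 115.18 − (62.15) = 53.03 mGal
Complete Bouguer anomaly = 53.03 + 1.37 = 54.40 mGal

54.4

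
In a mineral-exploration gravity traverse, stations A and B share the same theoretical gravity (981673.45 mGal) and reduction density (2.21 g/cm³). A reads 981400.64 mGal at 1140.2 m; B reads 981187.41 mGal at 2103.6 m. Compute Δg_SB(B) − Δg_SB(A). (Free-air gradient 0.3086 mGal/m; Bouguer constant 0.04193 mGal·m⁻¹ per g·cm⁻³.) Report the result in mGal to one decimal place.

Δg_SB(A) = 981400.64 − 981673.45 + 0.3086×1140.2 − 0.04193×2.21×1140.2 = -26.60 mGal
Δg_SB(B) = 981187.41 − 981673.45 + 0.3086×2103.6 − 0.04193×2.21×2103.6 = -31.80 mGal
Difference = -31.80 − (-26.60) = -5.20 mGal

-5.2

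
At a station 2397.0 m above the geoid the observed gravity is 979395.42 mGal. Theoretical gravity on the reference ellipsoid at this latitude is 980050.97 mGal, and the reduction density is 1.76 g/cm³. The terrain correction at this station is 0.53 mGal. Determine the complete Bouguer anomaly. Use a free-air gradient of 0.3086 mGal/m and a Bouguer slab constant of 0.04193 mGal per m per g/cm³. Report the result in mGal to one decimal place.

-92.2

Free-air correction = 0.3086 × 2397.0 = 739.71 mGal
Free-air anomaly = 979395.42 − 980050.97 + (739.71) = 84.16 mGal
Bouguer slab correction = 0.04193 × 1.76 × 2397.0 = 176.89 mGal
Simple Bouguer anomaly = 84.16 − (176.89) = -92.73 mGal
Complete Bouguer anomaly = -92.73 + 0.53 = -92.20 mGal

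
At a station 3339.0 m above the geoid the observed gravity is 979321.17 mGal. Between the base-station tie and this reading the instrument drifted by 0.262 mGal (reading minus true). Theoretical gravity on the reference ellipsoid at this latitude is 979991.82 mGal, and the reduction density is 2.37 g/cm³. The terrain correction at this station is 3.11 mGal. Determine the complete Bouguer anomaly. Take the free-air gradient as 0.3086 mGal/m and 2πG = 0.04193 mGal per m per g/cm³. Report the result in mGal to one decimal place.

30.8

Drift-corrected reading = 979321.17 − (0.262) = 979320.908 mGal
Free-air correction = 0.3086 × 3339.0 = 1030.42 mGal
Free-air anomaly = 979320.908 − 979991.82 + (1030.42) = 359.508 mGal
Bouguer slab correction = 0.04193 × 2.37 × 3339.0 = 331.81 mGal
Simple Bouguer anomaly = 359.508 − (331.81) = 27.698 mGal
Complete Bouguer anomaly = 27.698 + 3.11 = 30.808 mGal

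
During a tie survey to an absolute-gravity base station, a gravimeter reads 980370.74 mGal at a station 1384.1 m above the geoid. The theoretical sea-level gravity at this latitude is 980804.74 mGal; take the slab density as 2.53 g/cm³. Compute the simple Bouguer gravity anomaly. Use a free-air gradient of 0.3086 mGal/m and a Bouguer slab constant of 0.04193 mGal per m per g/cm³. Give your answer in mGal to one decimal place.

Free-air correction = 0.3086 × 1384.1 = 427.13 mGal
Free-air anomaly = 980370.74 − 980804.74 + (427.13) = -6.87 mGal
Bouguer slab correction = 0.04193 × 2.53 × 1384.1 = 146.83 mGal
Simple Bouguer anomaly = -6.87 − (146.83) = -153.70 mGal

-153.7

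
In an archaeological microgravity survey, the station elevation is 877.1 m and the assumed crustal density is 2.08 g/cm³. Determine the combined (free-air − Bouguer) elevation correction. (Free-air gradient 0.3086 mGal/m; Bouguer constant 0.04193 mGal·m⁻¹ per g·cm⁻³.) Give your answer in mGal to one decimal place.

Combined gradient = 0.3086 − 0.04193 × 2.08 = 0.2213856 mGal/m
Combined elevation correction = 0.2213856 × 877.1 = 194.2 mGal

194.2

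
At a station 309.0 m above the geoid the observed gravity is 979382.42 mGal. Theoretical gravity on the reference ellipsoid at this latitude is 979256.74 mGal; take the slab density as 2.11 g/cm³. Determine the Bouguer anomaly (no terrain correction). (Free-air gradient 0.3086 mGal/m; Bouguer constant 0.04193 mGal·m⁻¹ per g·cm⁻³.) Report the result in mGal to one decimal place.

193.7

Free-air correction = 0.3086 × 309.0 = 95.36 mGal
Free-air anomaly = 979382.42 − 979256.74 + (95.36) = 221.04 mGal
Bouguer slab correction = 0.04193 × 2.11 × 309.0 = 27.34 mGal
Simple Bouguer anomaly = 221.04 − (27.34) = 193.70 mGal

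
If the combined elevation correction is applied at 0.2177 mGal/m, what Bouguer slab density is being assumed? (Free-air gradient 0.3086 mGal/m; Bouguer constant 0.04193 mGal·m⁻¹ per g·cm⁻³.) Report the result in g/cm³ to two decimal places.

2.17

0.2177 = 0.3086 − 0.04193 × ρ
ρ = (0.3086 − 0.2177) / 0.04193 = 2.17 g/cm³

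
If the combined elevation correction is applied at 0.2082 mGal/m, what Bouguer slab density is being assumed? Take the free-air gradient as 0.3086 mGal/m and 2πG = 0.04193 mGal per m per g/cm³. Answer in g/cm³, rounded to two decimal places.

0.2082 = 0.3086 − 0.04193 × ρ
ρ = (0.3086 − 0.2082) / 0.04193 = 2.39 g/cm³

2.39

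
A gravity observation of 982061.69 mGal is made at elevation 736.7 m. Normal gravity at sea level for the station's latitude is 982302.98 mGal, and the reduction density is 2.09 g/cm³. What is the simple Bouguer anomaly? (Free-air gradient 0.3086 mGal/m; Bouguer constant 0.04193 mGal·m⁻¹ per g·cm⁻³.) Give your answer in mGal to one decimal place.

Free-air correction = 0.3086 × 736.7 = 227.35 mGal
Free-air anomaly = 982061.69 − 982302.98 + (227.35) = -13.94 mGal
Bouguer slab correction = 0.04193 × 2.09 × 736.7 = 64.56 mGal
Simple Bouguer anomaly = -13.94 − (64.56) = -78.50 mGal

-78.5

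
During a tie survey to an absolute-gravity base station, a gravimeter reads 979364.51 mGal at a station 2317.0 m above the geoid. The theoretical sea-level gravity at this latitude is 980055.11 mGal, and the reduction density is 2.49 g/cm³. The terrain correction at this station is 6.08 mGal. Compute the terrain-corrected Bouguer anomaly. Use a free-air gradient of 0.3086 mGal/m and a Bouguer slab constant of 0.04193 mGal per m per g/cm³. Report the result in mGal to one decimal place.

Free-air correction = 0.3086 × 2317.0 = 715.03 mGal
Free-air anomaly = 979364.51 − 980055.11 + (715.03) = 24.43 mGal
Bouguer slab correction = 0.04193 × 2.49 × 2317.0 = 241.91 mGal
Simple Bouguer anomaly = 24.43 − (241.91) = -217.48 mGal
Complete Bouguer anomaly = -217.48 + 6.08 = -211.40 mGal

-211.4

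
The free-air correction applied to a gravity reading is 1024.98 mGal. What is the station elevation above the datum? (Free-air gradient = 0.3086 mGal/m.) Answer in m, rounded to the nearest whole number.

h = 1024.98 / 0.3086 = 3321.39 m

3321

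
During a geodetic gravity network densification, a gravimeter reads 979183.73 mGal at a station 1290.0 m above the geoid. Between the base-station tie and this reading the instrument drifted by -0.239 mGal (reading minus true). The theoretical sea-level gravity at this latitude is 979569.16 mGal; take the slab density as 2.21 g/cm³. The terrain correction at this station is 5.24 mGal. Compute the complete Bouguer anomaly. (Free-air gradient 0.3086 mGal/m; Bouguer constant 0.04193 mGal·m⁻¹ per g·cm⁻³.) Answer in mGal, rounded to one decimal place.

-101.4

Drift-corrected reading = 979183.73 − (-0.239) = 979183.969 mGal
Free-air correction = 0.3086 × 1290.0 = 398.09 mGal
Free-air anomaly = 979183.969 − 979569.16 + (398.09) = 12.899 mGal
Bouguer slab correction = 0.04193 × 2.21 × 1290.0 = 119.54 mGal
Simple Bouguer anomaly = 12.899 − (119.54) = -106.641 mGal
Complete Bouguer anomaly = -106.641 + 5.24 = -101.401 mGal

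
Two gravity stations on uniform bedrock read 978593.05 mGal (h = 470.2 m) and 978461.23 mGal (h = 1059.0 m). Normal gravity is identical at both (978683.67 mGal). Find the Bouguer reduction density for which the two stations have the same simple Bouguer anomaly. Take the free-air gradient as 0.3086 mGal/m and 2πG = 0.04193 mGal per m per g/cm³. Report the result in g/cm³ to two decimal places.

Δg_obs = 978461.23 − 978593.05 = -131.82 mGal over Δh = 1059.0 − 470.2 = 588.8 m
Equal Bouguer anomalies ⇒ Δg_obs + (0.3086 − 0.04193ρ)·Δh = 0
0.3086 − 0.04193ρ = −Δg_obs/Δh = 0.22388
ρ = (0.3086 − 0.22388) / 0.04193 = 2.02 g/cm³

2.02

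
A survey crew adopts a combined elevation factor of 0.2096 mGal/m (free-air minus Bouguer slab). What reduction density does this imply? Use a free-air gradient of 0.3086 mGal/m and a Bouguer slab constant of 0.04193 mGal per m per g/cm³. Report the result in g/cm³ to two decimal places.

2.36

0.2096 = 0.3086 − 0.04193 × ρ
ρ = (0.3086 − 0.2096) / 0.04193 = 2.36 g/cm³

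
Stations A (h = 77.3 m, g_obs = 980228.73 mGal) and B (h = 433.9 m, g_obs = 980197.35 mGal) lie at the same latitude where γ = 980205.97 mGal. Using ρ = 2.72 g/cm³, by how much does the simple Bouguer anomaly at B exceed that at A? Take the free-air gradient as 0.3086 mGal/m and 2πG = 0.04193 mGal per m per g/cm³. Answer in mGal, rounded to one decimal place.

Δg_SB(A) = 980228.73 − 980205.97 + 0.3086×77.3 − 0.04193×2.72×77.3 = 37.80 mGal
Δg_SB(B) = 980197.35 − 980205.97 + 0.3086×433.9 − 0.04193×2.72×433.9 = 75.80 mGal
Difference = 75.80 − (37.80) = 38.00 mGal

38.0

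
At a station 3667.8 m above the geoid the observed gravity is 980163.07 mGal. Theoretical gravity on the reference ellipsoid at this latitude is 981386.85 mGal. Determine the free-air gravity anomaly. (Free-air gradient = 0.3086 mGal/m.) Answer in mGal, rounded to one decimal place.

-91.9

Free-air correction = 0.3086 × 3667.8 = 1131.88 mGal
Free-air anomaly = 980163.07 − 981386.85 + (1131.88) = -91.90 mGal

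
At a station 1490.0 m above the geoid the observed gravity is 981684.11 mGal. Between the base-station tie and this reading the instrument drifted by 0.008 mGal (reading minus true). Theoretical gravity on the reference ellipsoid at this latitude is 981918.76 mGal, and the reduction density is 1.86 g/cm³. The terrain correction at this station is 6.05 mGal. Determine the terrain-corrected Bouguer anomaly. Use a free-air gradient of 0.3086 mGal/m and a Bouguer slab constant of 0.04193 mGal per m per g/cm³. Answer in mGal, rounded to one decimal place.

115.0

Drift-corrected reading = 981684.11 − (0.008) = 981684.102 mGal
Free-air correction = 0.3086 × 1490.0 = 459.81 mGal
Free-air anomaly = 981684.102 − 981918.76 + (459.81) = 225.152 mGal
Bouguer slab correction = 0.04193 × 1.86 × 1490.0 = 116.20 mGal
Simple Bouguer anomaly = 225.152 − (116.20) = 108.952 mGal
Complete Bouguer anomaly = 108.952 + 6.05 = 115.002 mGal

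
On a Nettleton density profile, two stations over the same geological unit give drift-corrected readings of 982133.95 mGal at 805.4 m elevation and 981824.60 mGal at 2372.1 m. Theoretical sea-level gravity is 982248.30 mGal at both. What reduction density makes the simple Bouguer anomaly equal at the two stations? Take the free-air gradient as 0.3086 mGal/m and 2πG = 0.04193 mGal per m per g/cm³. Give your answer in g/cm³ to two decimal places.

Δg_obs = 981824.60 − 982133.95 = -309.35 mGal over Δh = 2372.1 − 805.4 = 1566.7 m
Equal Bouguer anomalies ⇒ Δg_obs + (0.3086 − 0.04193ρ)·Δh = 0
0.3086 − 0.04193ρ = −Δg_obs/Δh = 0.19745
ρ = (0.3086 − 0.19745) / 0.04193 = 2.65 g/cm³

2.65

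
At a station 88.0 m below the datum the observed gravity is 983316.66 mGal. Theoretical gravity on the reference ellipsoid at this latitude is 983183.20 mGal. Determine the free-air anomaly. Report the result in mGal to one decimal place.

106.3

Free-air correction = 0.3086 × -88.0 = -27.16 mGal
Free-air anomaly = 983316.66 − 983183.20 + (-27.16) = 106.30 mGal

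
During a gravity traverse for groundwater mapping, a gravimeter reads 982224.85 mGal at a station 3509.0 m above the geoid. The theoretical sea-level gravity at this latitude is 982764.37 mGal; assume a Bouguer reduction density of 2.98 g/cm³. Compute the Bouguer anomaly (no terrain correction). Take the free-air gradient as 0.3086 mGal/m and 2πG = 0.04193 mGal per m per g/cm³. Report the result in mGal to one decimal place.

Free-air correction = 0.3086 × 3509.0 = 1082.88 mGal
Free-air anomaly = 982224.85 − 982764.37 + (1082.88) = 543.36 mGal
Bouguer slab correction = 0.04193 × 2.98 × 3509.0 = 438.45 mGal
Simple Bouguer anomaly = 543.36 − (438.45) = 104.91 mGal

104.9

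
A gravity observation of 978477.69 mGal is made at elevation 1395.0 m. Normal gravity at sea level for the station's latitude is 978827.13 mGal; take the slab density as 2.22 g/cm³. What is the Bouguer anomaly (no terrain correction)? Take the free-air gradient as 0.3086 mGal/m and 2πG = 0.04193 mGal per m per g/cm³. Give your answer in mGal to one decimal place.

Free-air correction = 0.3086 × 1395.0 = 430.50 mGal
Free-air anomaly = 978477.69 − 978827.13 + (430.50) = 81.06 mGal
Bouguer slab correction = 0.04193 × 2.22 × 1395.0 = 129.85 mGal
Simple Bouguer anomaly = 81.06 − (129.85) = -48.79 mGal

-48.8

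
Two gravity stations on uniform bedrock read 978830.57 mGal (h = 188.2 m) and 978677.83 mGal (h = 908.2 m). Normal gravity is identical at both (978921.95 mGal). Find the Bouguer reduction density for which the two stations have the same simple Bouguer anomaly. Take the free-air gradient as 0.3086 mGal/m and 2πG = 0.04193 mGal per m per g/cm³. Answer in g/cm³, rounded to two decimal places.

2.30

Δg_obs = 978677.83 − 978830.57 = -152.74 mGal over Δh = 908.2 − 188.2 = 720.0 m
Equal Bouguer anomalies ⇒ Δg_obs + (0.3086 − 0.04193ρ)·Δh = 0
0.3086 − 0.04193ρ = −Δg_obs/Δh = 0.21214
ρ = (0.3086 − 0.21214) / 0.04193 = 2.30 g/cm³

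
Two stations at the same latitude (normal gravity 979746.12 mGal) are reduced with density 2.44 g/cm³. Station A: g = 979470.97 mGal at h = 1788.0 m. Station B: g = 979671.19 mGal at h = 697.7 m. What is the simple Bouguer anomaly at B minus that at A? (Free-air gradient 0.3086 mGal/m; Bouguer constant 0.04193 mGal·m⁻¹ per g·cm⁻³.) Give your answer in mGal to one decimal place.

Δg_SB(A) = 979470.97 − 979746.12 + 0.3086×1788.0 − 0.04193×2.44×1788.0 = 93.70 mGal
Δg_SB(B) = 979671.19 − 979746.12 + 0.3086×697.7 − 0.04193×2.44×697.7 = 69.00 mGal
Difference = 69.00 − (93.70) = -24.70 mGal

-24.7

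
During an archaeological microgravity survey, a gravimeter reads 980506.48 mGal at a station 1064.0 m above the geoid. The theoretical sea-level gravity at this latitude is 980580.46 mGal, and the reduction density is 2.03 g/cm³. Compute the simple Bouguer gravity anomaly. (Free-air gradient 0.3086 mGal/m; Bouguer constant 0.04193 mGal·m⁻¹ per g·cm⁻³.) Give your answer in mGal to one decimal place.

163.8

Free-air correction = 0.3086 × 1064.0 = 328.35 mGal
Free-air anomaly = 980506.48 − 980580.46 + (328.35) = 254.37 mGal
Bouguer slab correction = 0.04193 × 2.03 × 1064.0 = 90.57 mGal
Simple Bouguer anomaly = 254.37 − (90.57) = 163.80 mGal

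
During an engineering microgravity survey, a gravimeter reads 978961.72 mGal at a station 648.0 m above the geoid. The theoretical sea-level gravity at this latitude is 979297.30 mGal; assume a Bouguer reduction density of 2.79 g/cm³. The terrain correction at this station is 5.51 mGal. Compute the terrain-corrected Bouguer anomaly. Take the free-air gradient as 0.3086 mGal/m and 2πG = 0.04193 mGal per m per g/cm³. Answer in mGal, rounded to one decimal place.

Free-air correction = 0.3086 × 648.0 = 199.97 mGal
Free-air anomaly = 978961.72 − 979297.30 + (199.97) = -135.61 mGal
Bouguer slab correction = 0.04193 × 2.79 × 648.0 = 75.81 mGal
Simple Bouguer anomaly = -135.61 − (75.81) = -211.42 mGal
Complete Bouguer anomaly = -211.42 + 5.51 = -205.91 mGal

-205.9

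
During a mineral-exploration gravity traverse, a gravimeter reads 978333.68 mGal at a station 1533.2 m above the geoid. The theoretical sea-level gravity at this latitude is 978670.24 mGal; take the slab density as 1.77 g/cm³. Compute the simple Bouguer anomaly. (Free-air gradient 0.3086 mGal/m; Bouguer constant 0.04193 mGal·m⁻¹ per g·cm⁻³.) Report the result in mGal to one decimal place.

22.8

Free-air correction = 0.3086 × 1533.2 = 473.15 mGal
Free-air anomaly = 978333.68 − 978670.24 + (473.15) = 136.59 mGal
Bouguer slab correction = 0.04193 × 1.77 × 1533.2 = 113.79 mGal
Simple Bouguer anomaly = 136.59 − (113.79) = 22.80 mGal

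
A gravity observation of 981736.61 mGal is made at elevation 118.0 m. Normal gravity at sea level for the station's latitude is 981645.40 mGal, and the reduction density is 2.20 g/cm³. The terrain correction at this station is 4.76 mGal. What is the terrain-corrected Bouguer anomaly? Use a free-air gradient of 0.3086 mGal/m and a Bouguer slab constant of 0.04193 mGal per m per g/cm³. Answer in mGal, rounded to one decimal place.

Free-air correction = 0.3086 × 118.0 = 36.41 mGal
Free-air anomaly = 981736.61 − 981645.40 + (36.41) = 127.62 mGal
Bouguer slab correction = 0.04193 × 2.20 × 118.0 = 10.89 mGal
Simple Bouguer anomaly = 127.62 − (10.89) = 116.73 mGal
Complete Bouguer anomaly = 116.73 + 4.76 = 121.49 mGal

121.5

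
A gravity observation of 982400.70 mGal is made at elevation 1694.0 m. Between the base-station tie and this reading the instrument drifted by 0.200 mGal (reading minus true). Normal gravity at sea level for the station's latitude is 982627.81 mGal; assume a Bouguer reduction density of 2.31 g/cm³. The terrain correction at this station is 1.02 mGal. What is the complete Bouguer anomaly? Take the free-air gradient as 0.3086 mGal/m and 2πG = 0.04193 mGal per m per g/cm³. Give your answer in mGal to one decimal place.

Drift-corrected reading = 982400.70 − (0.200) = 982400.500 mGal
Free-air correction = 0.3086 × 1694.0 = 522.77 mGal
Free-air anomaly = 982400.500 − 982627.81 + (522.77) = 295.460 mGal
Bouguer slab correction = 0.04193 × 2.31 × 1694.0 = 164.08 mGal
Simple Bouguer anomaly = 295.460 − (164.08) = 131.380 mGal
Complete Bouguer anomaly = 131.380 + 1.02 = 132.400 mGal

132.4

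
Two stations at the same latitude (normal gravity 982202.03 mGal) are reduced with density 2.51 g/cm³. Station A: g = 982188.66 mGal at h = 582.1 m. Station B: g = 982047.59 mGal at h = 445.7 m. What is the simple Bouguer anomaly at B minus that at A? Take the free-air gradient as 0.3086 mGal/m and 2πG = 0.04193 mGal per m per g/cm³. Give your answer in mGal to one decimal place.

-168.8

Δg_SB(A) = 982188.66 − 982202.03 + 0.3086×582.1 − 0.04193×2.51×582.1 = 105.00 mGal
Δg_SB(B) = 982047.59 − 982202.03 + 0.3086×445.7 − 0.04193×2.51×445.7 = -63.80 mGal
Difference = -63.80 − (105.00) = -168.80 mGal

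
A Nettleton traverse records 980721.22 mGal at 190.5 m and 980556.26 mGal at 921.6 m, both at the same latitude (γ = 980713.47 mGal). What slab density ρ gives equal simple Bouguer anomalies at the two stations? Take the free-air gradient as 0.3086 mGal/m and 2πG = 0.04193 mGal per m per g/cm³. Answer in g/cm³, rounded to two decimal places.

Δg_obs = 980556.26 − 980721.22 = -164.96 mGal over Δh = 921.6 − 190.5 = 731.1 m
Equal Bouguer anomalies ⇒ Δg_obs + (0.3086 − 0.04193ρ)·Δh = 0
0.3086 − 0.04193ρ = −Δg_obs/Δh = 0.22563
ρ = (0.3086 − 0.22563) / 0.04193 = 1.98 g/cm³

1.98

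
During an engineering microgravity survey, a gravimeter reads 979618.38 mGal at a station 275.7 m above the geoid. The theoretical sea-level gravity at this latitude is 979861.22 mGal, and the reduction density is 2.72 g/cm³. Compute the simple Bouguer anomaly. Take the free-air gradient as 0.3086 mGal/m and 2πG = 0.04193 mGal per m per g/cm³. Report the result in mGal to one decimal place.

Free-air correction = 0.3086 × 275.7 = 85.08 mGal
Free-air anomaly = 979618.38 − 979861.22 + (85.08) = -157.76 mGal
Bouguer slab correction = 0.04193 × 2.72 × 275.7 = 31.44 mGal
Simple Bouguer anomaly = -157.76 − (31.44) = -189.20 mGal

-189.2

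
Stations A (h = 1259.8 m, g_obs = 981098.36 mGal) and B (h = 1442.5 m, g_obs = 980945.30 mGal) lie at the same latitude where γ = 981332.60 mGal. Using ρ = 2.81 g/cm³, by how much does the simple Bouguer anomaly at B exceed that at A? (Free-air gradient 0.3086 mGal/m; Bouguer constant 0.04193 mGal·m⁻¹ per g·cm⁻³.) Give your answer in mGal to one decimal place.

-118.2

Δg_SB(A) = 981098.36 − 981332.60 + 0.3086×1259.8 − 0.04193×2.81×1259.8 = 6.10 mGal
Δg_SB(B) = 980945.30 − 981332.60 + 0.3086×1442.5 − 0.04193×2.81×1442.5 = -112.10 mGal
Difference = -112.10 − (6.10) = -118.20 mGal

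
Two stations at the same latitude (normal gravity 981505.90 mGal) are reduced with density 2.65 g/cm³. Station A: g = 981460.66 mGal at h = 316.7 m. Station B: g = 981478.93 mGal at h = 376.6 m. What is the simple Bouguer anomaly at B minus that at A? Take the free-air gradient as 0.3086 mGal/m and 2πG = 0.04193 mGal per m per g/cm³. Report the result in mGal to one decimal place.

30.1

Δg_SB(A) = 981460.66 − 981505.90 + 0.3086×316.7 − 0.04193×2.65×316.7 = 17.30 mGal
Δg_SB(B) = 981478.93 − 981505.90 + 0.3086×376.6 − 0.04193×2.65×376.6 = 47.40 mGal
Difference = 47.40 − (17.30) = 30.10 mGal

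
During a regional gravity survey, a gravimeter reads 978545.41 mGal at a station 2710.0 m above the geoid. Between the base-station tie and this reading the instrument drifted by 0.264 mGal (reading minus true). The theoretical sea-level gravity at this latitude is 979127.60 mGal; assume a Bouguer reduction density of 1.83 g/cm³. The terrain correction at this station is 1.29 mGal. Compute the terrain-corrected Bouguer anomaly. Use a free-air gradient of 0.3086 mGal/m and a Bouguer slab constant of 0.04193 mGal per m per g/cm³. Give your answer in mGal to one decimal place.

Drift-corrected reading = 978545.41 − (0.264) = 978545.146 mGal
Free-air correction = 0.3086 × 2710.0 = 836.31 mGal
Free-air anomaly = 978545.146 − 979127.60 + (836.31) = 253.856 mGal
Bouguer slab correction = 0.04193 × 1.83 × 2710.0 = 207.94 mGal
Simple Bouguer anomaly = 253.856 − (207.94) = 45.916 mGal
Complete Bouguer anomaly = 45.916 + 1.29 = 47.206 mGal

47.2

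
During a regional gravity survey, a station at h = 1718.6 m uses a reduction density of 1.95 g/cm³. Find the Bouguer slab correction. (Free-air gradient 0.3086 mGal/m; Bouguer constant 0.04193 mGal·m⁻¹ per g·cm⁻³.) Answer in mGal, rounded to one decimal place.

Bouguer slab correction = 0.04193 × 1.95 × 1718.6 = 140.5 mGal

140.5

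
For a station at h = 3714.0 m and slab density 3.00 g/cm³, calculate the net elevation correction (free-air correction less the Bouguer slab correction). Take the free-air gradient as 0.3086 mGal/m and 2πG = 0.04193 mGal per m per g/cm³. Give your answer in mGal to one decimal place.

Combined gradient = 0.3086 − 0.04193 × 3.00 = 0.1828100 mGal/m
Combined elevation correction = 0.1828100 × 3714.0 = 679.0 mGal

679.0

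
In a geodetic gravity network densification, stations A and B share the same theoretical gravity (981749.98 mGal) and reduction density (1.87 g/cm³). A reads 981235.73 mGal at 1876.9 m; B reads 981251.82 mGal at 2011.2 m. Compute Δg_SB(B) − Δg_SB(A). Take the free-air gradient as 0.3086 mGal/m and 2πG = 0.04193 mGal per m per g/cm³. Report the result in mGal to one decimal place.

Δg_SB(A) = 981235.73 − 981749.98 + 0.3086×1876.9 − 0.04193×1.87×1876.9 = -82.20 mGal
Δg_SB(B) = 981251.82 − 981749.98 + 0.3086×2011.2 − 0.04193×1.87×2011.2 = -35.20 mGal
Difference = -35.20 − (-82.20) = 47.00 mGal

47.0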